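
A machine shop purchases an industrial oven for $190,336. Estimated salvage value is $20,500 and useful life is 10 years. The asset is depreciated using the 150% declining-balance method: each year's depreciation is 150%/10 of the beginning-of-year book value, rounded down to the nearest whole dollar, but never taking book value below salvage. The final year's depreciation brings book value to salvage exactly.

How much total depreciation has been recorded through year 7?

Depreciable base = $190,336 − $20,500 = $169,836.
Year 1: ⌊$190,336 × 150%/10⌋ = $28,550. Book value $161,786.
Year 2: ⌊$161,786 × 150%/10⌋ = $24,267. Book value $137,519.
Year 3: ⌊$137,519 × 150%/10⌋ = $20,627. Book value $116,892.
Year 4: ⌊$116,892 × 150%/10⌋ = $17,533. Book value $99,359.
Year 5: ⌊$99,359 × 150%/10⌋ = $14,903. Book value $84,456.
Year 6: ⌊$84,456 × 150%/10⌋ = $12,668. Book value $71,788.
Year 7: ⌊$71,788 × 150%/10⌋ = $10,768. Book value $61,020.
Accumulated through year 7 = $190,336 − $61,020 = $129,316.

$129,316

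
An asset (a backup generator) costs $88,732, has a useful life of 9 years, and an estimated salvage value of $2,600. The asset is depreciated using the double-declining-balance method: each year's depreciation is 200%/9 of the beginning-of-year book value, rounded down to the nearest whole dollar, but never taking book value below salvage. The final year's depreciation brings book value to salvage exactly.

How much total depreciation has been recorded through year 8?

Depreciable base = $88,732 − $2,600 = $86,132.
Year 1: ⌊$88,732 × 200%/9⌋ = $19,718. Book value $69,014.
Year 2: ⌊$69,014 × 200%/9⌋ = $15,336. Book value $53,678.
Year 3: ⌊$53,678 × 200%/9⌋ = $11,928. Book value $41,750.
Year 4: ⌊$41,750 × 200%/9⌋ = $9,277. Book value $32,473.
Year 5: ⌊$32,473 × 200%/9⌋ = $7,216. Book value $25,257.
Year 6: ⌊$25,257 × 200%/9⌋ = $5,612. Book value $19,645.
Year 7: ⌊$19,645 × 200%/9⌋ = $4,365. Book value $15,280.
Year 8: ⌊$15,280 × 200%/9⌋ = $3,395. Book value $11,885.
Accumulated through year 8 = $88,732 − $11,885 = $76,847.

$76,847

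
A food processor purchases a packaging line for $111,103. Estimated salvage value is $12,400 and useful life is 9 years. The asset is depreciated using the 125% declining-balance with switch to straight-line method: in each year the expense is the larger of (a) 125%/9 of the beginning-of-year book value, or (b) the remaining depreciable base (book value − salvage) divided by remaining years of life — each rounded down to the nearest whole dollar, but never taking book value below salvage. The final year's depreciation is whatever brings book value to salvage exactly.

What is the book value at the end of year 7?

$31,877

Depreciable base = $111,103 − $12,400 = $98,703.
Year 1: DB = ⌊$111,103 × 125%/9⌋ = $15,430; SL = ⌊$98,703/9⌋ = $10,967 → take DB $15,430. Book value $95,673.
Year 2: DB = ⌊$95,673 × 125%/9⌋ = $13,287; SL = ⌊$83,273/8⌋ = $10,409 → take DB $13,287. Book value $82,386.
Year 3: DB = ⌊$82,386 × 125%/9⌋ = $11,442; SL = ⌊$69,986/7⌋ = $9,998 → take DB $11,442. Book value $70,944.
Year 4: DB = ⌊$70,944 × 125%/9⌋ = $9,853; SL = ⌊$58,544/6⌋ = $9,757 → take DB $9,853. Book value $61,091.
Year 5: DB = ⌊$61,091 × 125%/9⌋ = $8,484; SL = ⌊$48,691/5⌋ = $9,738 → take SL $9,738. Book value $51,353.
Year 6: DB = ⌊$51,353 × 125%/9⌋ = $7,132; SL = ⌊$38,953/4⌋ = $9,738 → take SL $9,738. Book value $41,615.
Year 7: DB = ⌊$41,615 × 125%/9⌋ = $5,779; SL = ⌊$29,215/3⌋ = $9,738 → take SL $9,738. Book value $31,877.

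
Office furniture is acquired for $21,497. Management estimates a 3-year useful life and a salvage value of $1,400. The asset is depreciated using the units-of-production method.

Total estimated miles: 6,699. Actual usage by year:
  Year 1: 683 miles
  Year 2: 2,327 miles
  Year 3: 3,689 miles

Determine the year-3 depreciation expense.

Depreciable base = $21,497 − $1,400 = $20,097.
Rate = $20,097 / 6,699 miles = $3 per mile.
Year 1: 683 × $3 = $2,049. Book value $19,448.
Year 2: 2,327 × $3 = $6,981. Book value $12,467.
Year 3: 3,689 × $3 = $11,067. Book value $1,400.

$11,067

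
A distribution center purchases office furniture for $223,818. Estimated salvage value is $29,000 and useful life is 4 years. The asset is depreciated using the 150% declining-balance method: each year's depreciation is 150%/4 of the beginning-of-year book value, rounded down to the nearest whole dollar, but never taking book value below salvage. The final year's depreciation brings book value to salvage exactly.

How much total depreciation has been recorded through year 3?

Depreciable base = $223,818 − $29,000 = $194,818.
Year 1: ⌊$223,818 × 150%/4⌋ = $83,931. Book value $139,887.
Year 2: ⌊$139,887 × 150%/4⌋ = $52,457. Book value $87,430.
Year 3: ⌊$87,430 × 150%/4⌋ = $32,786. Book value $54,644.
Accumulated through year 3 = $223,818 − $54,644 = $169,174.

$169,174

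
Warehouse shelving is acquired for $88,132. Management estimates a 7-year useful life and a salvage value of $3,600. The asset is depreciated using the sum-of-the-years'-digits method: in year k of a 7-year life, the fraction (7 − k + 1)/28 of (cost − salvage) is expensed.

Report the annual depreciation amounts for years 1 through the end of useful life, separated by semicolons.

Depreciable base = $88,132 − $3,600 = $84,532.
Sum of the years' digits = 7+6+5+4+3+2+1 = 28.
Year 1: $84,532 × 7/28 = $21,133. Book value $66,999.
Year 2: $84,532 × 6/28 = $18,114. Book value $48,885.
Year 3: $84,532 × 5/28 = $15,095. Book value $33,790.
Year 4: $84,532 × 4/28 = $12,076. Book value $21,714.
Year 5: $84,532 × 3/28 = $9,057. Book value $12,657.
Year 6: $84,532 × 2/28 = $6,038. Book value $6,619.
Year 7: $84,532 × 1/28 = $3,019. Book value $3,600.

$21,133; $18,114; $15,095; $12,076; $9,057; $6,038; $3,019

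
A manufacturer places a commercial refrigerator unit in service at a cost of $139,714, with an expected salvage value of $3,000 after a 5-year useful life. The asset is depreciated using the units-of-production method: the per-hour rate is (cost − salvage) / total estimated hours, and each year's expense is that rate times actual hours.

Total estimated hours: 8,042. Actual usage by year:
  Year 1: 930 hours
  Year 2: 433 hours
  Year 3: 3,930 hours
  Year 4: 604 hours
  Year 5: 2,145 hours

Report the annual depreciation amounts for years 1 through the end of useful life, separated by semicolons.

$15,810; $7,361; $66,810; $10,268; $36,465

Depreciable base = $139,714 − $3,000 = $136,714.
Rate = $136,714 / 8,042 hours = $17 per hour.
Year 1: 930 × $17 = $15,810. Book value $123,904.
Year 2: 433 × $17 = $7,361. Book value $116,543.
Year 3: 3,930 × $17 = $66,810. Book value $49,733.
Year 4: 604 × $17 = $10,268. Book value $39,465.
Year 5: 2,145 × $17 = $36,465. Book value $3,000.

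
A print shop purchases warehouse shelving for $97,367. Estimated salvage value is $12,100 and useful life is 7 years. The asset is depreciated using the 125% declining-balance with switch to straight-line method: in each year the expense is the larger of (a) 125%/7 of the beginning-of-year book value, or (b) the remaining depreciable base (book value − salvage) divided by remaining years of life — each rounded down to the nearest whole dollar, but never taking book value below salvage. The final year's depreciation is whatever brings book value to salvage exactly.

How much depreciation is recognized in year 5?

Depreciable base = $97,367 − $12,100 = $85,267.
Year 1: DB = ⌊$97,367 × 125%/7⌋ = $17,386; SL = ⌊$85,267/7⌋ = $12,181 → take DB $17,386. Book value $79,981.
Year 2: DB = ⌊$79,981 × 125%/7⌋ = $14,282; SL = ⌊$67,881/6⌋ = $11,313 → take DB $14,282. Book value $65,699.
Year 3: DB = ⌊$65,699 × 125%/7⌋ = $11,731; SL = ⌊$53,599/5⌋ = $10,719 → take DB $11,731. Book value $53,968.
Year 4: DB = ⌊$53,968 × 125%/7⌋ = $9,637; SL = ⌊$41,868/4⌋ = $10,467 → take SL $10,467. Book value $43,501.
Year 5: DB = ⌊$43,501 × 125%/7⌋ = $7,768; SL = ⌊$31,401/3⌋ = $10,467 → take SL $10,467. Book value $33,034.

$10,467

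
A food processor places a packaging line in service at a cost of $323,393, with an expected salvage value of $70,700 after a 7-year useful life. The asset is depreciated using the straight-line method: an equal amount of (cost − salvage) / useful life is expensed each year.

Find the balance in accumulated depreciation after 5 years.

Depreciable base = $323,393 − $70,700 = $252,693.
Annual expense = $252,693 / 7 = $36,099.
End of year 1: book value $287,294.
End of year 2: book value $251,195.
End of year 3: book value $215,096.
End of year 4: book value $178,997.
End of year 5: book value $142,898.
Accumulated through year 5 = $323,393 − $142,898 = $180,495.

$180,495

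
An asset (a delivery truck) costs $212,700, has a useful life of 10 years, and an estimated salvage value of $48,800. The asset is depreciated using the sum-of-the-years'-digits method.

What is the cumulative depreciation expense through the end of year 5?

$119,200

Depreciable base = $212,700 − $48,800 = $163,900.
Sum of the years' digits = 10+9+8+7+6+5+4+3+2+1 = 55.
Year 1: $163,900 × 10/55 = $29,800. Book value $182,900.
Year 2: $163,900 × 9/55 = $26,820. Book value $156,080.
Year 3: $163,900 × 8/55 = $23,840. Book value $132,240.
Year 4: $163,900 × 7/55 = $20,860. Book value $111,380.
Year 5: $163,900 × 6/55 = $17,880. Book value $93,500.
Accumulated through year 5 = $212,700 − $93,500 = $119,200.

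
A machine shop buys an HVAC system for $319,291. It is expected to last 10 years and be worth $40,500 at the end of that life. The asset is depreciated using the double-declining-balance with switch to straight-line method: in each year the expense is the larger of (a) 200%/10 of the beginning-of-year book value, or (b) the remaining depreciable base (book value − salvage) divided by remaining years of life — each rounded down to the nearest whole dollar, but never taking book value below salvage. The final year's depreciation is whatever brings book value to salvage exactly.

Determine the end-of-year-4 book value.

$130,783

Depreciable base = $319,291 − $40,500 = $278,791.
Year 1: DB = ⌊$319,291 × 200%/10⌋ = $63,858; SL = ⌊$278,791/10⌋ = $27,879 → take DB $63,858. Book value $255,433.
Year 2: DB = ⌊$255,433 × 200%/10⌋ = $51,086; SL = ⌊$214,933/9⌋ = $23,881 → take DB $51,086. Book value $204,347.
Year 3: DB = ⌊$204,347 × 200%/10⌋ = $40,869; SL = ⌊$163,847/8⌋ = $20,480 → take DB $40,869. Book value $163,478.
Year 4: DB = ⌊$163,478 × 200%/10⌋ = $32,695; SL = ⌊$122,978/7⌋ = $17,568 → take DB $32,695. Book value $130,783.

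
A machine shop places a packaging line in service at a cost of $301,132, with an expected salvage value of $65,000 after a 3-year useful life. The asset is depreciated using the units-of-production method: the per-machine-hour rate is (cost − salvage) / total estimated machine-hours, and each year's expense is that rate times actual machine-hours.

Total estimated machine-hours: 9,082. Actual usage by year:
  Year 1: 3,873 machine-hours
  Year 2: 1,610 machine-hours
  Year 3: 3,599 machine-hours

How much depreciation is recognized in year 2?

$41,860

Depreciable base = $301,132 − $65,000 = $236,132.
Rate = $236,132 / 9,082 machine-hours = $26 per machine-hour.
Year 1: 3,873 × $26 = $100,698. Book value $200,434.
Year 2: 1,610 × $26 = $41,860. Book value $158,574.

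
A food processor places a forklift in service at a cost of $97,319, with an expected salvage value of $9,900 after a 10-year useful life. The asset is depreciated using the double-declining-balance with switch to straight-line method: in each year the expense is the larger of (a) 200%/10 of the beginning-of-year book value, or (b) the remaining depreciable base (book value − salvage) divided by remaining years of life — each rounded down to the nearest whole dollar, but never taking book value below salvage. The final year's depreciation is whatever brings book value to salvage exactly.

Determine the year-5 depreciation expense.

$7,972

Depreciable base = $97,319 − $9,900 = $87,419.
Year 1: DB = ⌊$97,319 × 200%/10⌋ = $19,463; SL = ⌊$87,419/10⌋ = $8,741 → take DB $19,463. Book value $77,856.
Year 2: DB = ⌊$77,856 × 200%/10⌋ = $15,571; SL = ⌊$67,956/9⌋ = $7,550 → take DB $15,571. Book value $62,285.
Year 3: DB = ⌊$62,285 × 200%/10⌋ = $12,457; SL = ⌊$52,385/8⌋ = $6,548 → take DB $12,457. Book value $49,828.
Year 4: DB = ⌊$49,828 × 200%/10⌋ = $9,965; SL = ⌊$39,928/7⌋ = $5,704 → take DB $9,965. Book value $39,863.
Year 5: DB = ⌊$39,863 × 200%/10⌋ = $7,972; SL = ⌊$29,963/6⌋ = $4,993 → take DB $7,972. Book value $31,891.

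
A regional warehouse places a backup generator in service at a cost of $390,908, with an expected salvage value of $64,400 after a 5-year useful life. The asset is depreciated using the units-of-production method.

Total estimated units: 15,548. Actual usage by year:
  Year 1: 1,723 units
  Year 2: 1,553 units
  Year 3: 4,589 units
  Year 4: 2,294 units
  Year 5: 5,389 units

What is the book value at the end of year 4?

Depreciable base = $390,908 − $64,400 = $326,508.
Rate = $326,508 / 15,548 units = $21 per unit.
Year 1: 1,723 × $21 = $36,183. Book value $354,725.
Year 2: 1,553 × $21 = $32,613. Book value $322,112.
Year 3: 4,589 × $21 = $96,369. Book value $225,743.
Year 4: 2,294 × $21 = $48,174. Book value $177,569.

$177,569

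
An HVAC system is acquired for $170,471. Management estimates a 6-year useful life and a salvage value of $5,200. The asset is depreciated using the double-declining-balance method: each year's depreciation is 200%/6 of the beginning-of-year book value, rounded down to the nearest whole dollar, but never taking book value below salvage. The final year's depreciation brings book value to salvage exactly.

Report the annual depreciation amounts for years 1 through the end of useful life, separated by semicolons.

Depreciable base = $170,471 − $5,200 = $165,271.
Year 1: ⌊$170,471 × 200%/6⌋ = $56,823. Book value $113,648.
Year 2: ⌊$113,648 × 200%/6⌋ = $37,882. Book value $75,766.
Year 3: ⌊$75,766 × 200%/6⌋ = $25,255. Book value $50,511.
Year 4: ⌊$50,511 × 200%/6⌋ = $16,837. Book value $33,674.
Year 5: ⌊$33,674 × 200%/6⌋ = $11,224. Book value $22,450.
Year 6 (final): $22,450 − $5,200 = $17,250. Book value $5,200.

$56,823; $37,882; $25,255; $16,837; $11,224; $17,250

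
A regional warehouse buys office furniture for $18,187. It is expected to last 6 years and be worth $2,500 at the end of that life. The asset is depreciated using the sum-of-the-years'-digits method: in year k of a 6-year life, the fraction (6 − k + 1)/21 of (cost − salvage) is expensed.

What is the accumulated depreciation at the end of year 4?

$13,446

Depreciable base = $18,187 − $2,500 = $15,687.
Sum of the years' digits = 6+5+4+3+2+1 = 21.
Year 1: $15,687 × 6/21 = $4,482. Book value $13,705.
Year 2: $15,687 × 5/21 = $3,735. Book value $9,970.
Year 3: $15,687 × 4/21 = $2,988. Book value $6,982.
Year 4: $15,687 × 3/21 = $2,241. Book value $4,741.
Accumulated through year 4 = $18,187 − $4,741 = $13,446.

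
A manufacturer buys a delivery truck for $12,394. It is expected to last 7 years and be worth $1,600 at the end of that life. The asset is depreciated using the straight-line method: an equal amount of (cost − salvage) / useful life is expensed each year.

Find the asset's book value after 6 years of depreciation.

Depreciable base = $12,394 − $1,600 = $10,794.
Annual expense = $10,794 / 7 = $1,542.
End of year 1: book value $10,852.
End of year 2: book value $9,310.
End of year 3: book value $7,768.
End of year 4: book value $6,226.
End of year 5: book value $4,684.
End of year 6: book value $3,142.

$3,142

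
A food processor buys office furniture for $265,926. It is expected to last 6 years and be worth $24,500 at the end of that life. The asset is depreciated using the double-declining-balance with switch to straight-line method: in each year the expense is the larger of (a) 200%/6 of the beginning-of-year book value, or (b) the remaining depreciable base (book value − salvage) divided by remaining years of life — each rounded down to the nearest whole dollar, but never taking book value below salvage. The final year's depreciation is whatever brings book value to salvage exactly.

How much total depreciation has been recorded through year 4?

Depreciable base = $265,926 − $24,500 = $241,426.
Year 1: DB = ⌊$265,926 × 200%/6⌋ = $88,642; SL = ⌊$241,426/6⌋ = $40,237 → take DB $88,642. Book value $177,284.
Year 2: DB = ⌊$177,284 × 200%/6⌋ = $59,094; SL = ⌊$152,784/5⌋ = $30,556 → take DB $59,094. Book value $118,190.
Year 3: DB = ⌊$118,190 × 200%/6⌋ = $39,396; SL = ⌊$93,690/4⌋ = $23,422 → take DB $39,396. Book value $78,794.
Year 4: DB = ⌊$78,794 × 200%/6⌋ = $26,264; SL = ⌊$54,294/3⌋ = $18,098 → take DB $26,264. Book value $52,530.
Accumulated through year 4 = $265,926 − $52,530 = $213,396.

$213,396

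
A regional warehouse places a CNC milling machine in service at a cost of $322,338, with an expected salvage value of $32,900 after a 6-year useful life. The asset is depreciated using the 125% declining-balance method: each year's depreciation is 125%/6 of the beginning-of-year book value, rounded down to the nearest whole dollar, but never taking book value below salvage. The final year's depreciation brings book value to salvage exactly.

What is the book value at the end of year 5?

$100,238

Depreciable base = $322,338 − $32,900 = $289,438.
Year 1: ⌊$322,338 × 125%/6⌋ = $67,153. Book value $255,185.
Year 2: ⌊$255,185 × 125%/6⌋ = $53,163. Book value $202,022.
Year 3: ⌊$202,022 × 125%/6⌋ = $42,087. Book value $159,935.
Year 4: ⌊$159,935 × 125%/6⌋ = $33,319. Book value $126,616.
Year 5: ⌊$126,616 × 125%/6⌋ = $26,378. Book value $100,238.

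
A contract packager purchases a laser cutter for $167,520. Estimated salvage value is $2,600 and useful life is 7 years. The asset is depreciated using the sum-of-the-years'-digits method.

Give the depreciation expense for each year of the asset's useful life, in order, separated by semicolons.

$41,230; $35,340; $29,450; $23,560; $17,670; $11,780; $5,890

Depreciable base = $167,520 − $2,600 = $164,920.
Sum of the years' digits = 7+6+5+4+3+2+1 = 28.
Year 1: $164,920 × 7/28 = $41,230. Book value $126,290.
Year 2: $164,920 × 6/28 = $35,340. Book value $90,950.
Year 3: $164,920 × 5/28 = $29,450. Book value $61,500.
Year 4: $164,920 × 4/28 = $23,560. Book value $37,940.
Year 5: $164,920 × 3/28 = $17,670. Book value $20,270.
Year 6: $164,920 × 2/28 = $11,780. Book value $8,490.
Year 7: $164,920 × 1/28 = $5,890. Book value $2,600.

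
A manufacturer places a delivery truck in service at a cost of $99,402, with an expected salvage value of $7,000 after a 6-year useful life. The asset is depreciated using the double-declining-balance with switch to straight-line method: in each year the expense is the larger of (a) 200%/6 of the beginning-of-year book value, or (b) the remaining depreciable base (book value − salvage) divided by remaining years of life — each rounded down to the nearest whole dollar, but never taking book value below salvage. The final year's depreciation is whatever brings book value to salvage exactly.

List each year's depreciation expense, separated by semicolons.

$33,134; $22,089; $14,726; $9,817; $6,545; $6,091

Depreciable base = $99,402 − $7,000 = $92,402.
Year 1: DB = ⌊$99,402 × 200%/6⌋ = $33,134; SL = ⌊$92,402/6⌋ = $15,400 → take DB $33,134. Book value $66,268.
Year 2: DB = ⌊$66,268 × 200%/6⌋ = $22,089; SL = ⌊$59,268/5⌋ = $11,853 → take DB $22,089. Book value $44,179.
Year 3: DB = ⌊$44,179 × 200%/6⌋ = $14,726; SL = ⌊$37,179/4⌋ = $9,294 → take DB $14,726. Book value $29,453.
Year 4: DB = ⌊$29,453 × 200%/6⌋ = $9,817; SL = ⌊$22,453/3⌋ = $7,484 → take DB $9,817. Book value $19,636.
Year 5: DB = ⌊$19,636 × 200%/6⌋ = $6,545; SL = ⌊$12,636/2⌋ = $6,318 → take DB $6,545. Book value $13,091.
Year 6 (final): $13,091 − $7,000 = $6,091. Book value $7,000.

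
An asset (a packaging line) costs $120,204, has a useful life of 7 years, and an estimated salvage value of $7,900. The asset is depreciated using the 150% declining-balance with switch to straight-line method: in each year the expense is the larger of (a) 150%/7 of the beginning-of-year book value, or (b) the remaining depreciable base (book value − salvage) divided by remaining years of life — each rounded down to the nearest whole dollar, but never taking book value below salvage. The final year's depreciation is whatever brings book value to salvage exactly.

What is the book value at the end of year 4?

Depreciable base = $120,204 − $7,900 = $112,304.
Year 1: DB = ⌊$120,204 × 150%/7⌋ = $25,758; SL = ⌊$112,304/7⌋ = $16,043 → take DB $25,758. Book value $94,446.
Year 2: DB = ⌊$94,446 × 150%/7⌋ = $20,238; SL = ⌊$86,546/6⌋ = $14,424 → take DB $20,238. Book value $74,208.
Year 3: DB = ⌊$74,208 × 150%/7⌋ = $15,901; SL = ⌊$66,308/5⌋ = $13,261 → take DB $15,901. Book value $58,307.
Year 4: DB = ⌊$58,307 × 150%/7⌋ = $12,494; SL = ⌊$50,407/4⌋ = $12,601 → take SL $12,601. Book value $45,706.

$45,706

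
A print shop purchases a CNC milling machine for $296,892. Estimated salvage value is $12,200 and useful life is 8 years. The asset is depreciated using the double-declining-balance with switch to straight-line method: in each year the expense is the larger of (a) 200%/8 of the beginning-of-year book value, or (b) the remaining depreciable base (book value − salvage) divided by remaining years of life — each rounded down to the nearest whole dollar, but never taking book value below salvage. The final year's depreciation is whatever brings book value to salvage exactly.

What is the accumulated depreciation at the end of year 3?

$171,640

Depreciable base = $296,892 − $12,200 = $284,692.
Year 1: DB = ⌊$296,892 × 200%/8⌋ = $74,223; SL = ⌊$284,692/8⌋ = $35,586 → take DB $74,223. Book value $222,669.
Year 2: DB = ⌊$222,669 × 200%/8⌋ = $55,667; SL = ⌊$210,469/7⌋ = $30,067 → take DB $55,667. Book value $167,002.
Year 3: DB = ⌊$167,002 × 200%/8⌋ = $41,750; SL = ⌊$154,802/6⌋ = $25,800 → take DB $41,750. Book value $125,252.
Accumulated through year 3 = $296,892 − $125,252 = $171,640.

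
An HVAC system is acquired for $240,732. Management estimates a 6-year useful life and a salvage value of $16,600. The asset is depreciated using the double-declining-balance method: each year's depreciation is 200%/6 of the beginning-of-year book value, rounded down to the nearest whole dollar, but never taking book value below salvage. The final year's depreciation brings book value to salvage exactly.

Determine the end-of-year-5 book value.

$31,702

Depreciable base = $240,732 − $16,600 = $224,132.
Year 1: ⌊$240,732 × 200%/6⌋ = $80,244. Book value $160,488.
Year 2: ⌊$160,488 × 200%/6⌋ = $53,496. Book value $106,992.
Year 3: ⌊$106,992 × 200%/6⌋ = $35,664. Book value $71,328.
Year 4: ⌊$71,328 × 200%/6⌋ = $23,776. Book value $47,552.
Year 5: ⌊$47,552 × 200%/6⌋ = $15,850. Book value $31,702.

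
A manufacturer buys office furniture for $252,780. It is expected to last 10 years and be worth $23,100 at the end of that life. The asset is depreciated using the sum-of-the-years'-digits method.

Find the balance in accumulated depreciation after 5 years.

Depreciable base = $252,780 − $23,100 = $229,680.
Sum of the years' digits = 10+9+8+7+6+5+4+3+2+1 = 55.
Year 1: $229,680 × 10/55 = $41,760. Book value $211,020.
Year 2: $229,680 × 9/55 = $37,584. Book value $173,436.
Year 3: $229,680 × 8/55 = $33,408. Book value $140,028.
Year 4: $229,680 × 7/55 = $29,232. Book value $110,796.
Year 5: $229,680 × 6/55 = $25,056. Book value $85,740.
Accumulated through year 5 = $252,780 − $85,740 = $167,040.

$167,040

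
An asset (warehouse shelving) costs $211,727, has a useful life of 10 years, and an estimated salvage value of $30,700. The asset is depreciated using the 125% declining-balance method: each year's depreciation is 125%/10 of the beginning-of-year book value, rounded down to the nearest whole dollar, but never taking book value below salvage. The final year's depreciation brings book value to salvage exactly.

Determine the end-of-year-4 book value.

Depreciable base = $211,727 − $30,700 = $181,027.
Year 1: ⌊$211,727 × 125%/10⌋ = $26,465. Book value $185,262.
Year 2: ⌊$185,262 × 125%/10⌋ = $23,157. Book value $162,105.
Year 3: ⌊$162,105 × 125%/10⌋ = $20,263. Book value $141,842.
Year 4: ⌊$141,842 × 125%/10⌋ = $17,730. Book value $124,112.

$124,112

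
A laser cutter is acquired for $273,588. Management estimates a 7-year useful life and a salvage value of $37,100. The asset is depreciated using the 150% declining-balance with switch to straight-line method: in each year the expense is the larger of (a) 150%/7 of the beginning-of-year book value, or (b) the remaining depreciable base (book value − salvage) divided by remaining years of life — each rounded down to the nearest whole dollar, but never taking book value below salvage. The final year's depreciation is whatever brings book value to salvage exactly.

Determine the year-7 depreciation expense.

$22,390

Depreciable base = $273,588 − $37,100 = $236,488.
Year 1: DB = ⌊$273,588 × 150%/7⌋ = $58,626; SL = ⌊$236,488/7⌋ = $33,784 → take DB $58,626. Book value $214,962.
Year 2: DB = ⌊$214,962 × 150%/7⌋ = $46,063; SL = ⌊$177,862/6⌋ = $29,643 → take DB $46,063. Book value $168,899.
Year 3: DB = ⌊$168,899 × 150%/7⌋ = $36,192; SL = ⌊$131,799/5⌋ = $26,359 → take DB $36,192. Book value $132,707.
Year 4: DB = ⌊$132,707 × 150%/7⌋ = $28,437; SL = ⌊$95,607/4⌋ = $23,901 → take DB $28,437. Book value $104,270.
Year 5: DB = ⌊$104,270 × 150%/7⌋ = $22,343; SL = ⌊$67,170/3⌋ = $22,390 → take SL $22,390. Book value $81,880.
Year 6: DB = ⌊$81,880 × 150%/7⌋ = $17,545; SL = ⌊$44,780/2⌋ = $22,390 → take SL $22,390. Book value $59,490.
Year 7 (final): $59,490 − $37,100 = $22,390. Book value $37,100.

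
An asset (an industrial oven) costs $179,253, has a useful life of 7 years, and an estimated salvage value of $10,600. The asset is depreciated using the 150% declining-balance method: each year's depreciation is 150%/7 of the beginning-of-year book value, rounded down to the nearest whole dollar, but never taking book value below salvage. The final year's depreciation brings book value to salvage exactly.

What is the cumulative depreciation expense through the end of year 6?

Depreciable base = $179,253 − $10,600 = $168,653.
Year 1: ⌊$179,253 × 150%/7⌋ = $38,411. Book value $140,842.
Year 2: ⌊$140,842 × 150%/7⌋ = $30,180. Book value $110,662.
Year 3: ⌊$110,662 × 150%/7⌋ = $23,713. Book value $86,949.
Year 4: ⌊$86,949 × 150%/7⌋ = $18,631. Book value $68,318.
Year 5: ⌊$68,318 × 150%/7⌋ = $14,639. Book value $53,679.
Year 6: ⌊$53,679 × 150%/7⌋ = $11,502. Book value $42,177.
Accumulated through year 6 = $179,253 − $42,177 = $137,076.

$137,076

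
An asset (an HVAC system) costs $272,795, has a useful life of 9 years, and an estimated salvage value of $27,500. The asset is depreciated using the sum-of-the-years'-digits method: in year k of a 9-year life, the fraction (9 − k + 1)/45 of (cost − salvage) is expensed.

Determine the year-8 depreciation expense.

Depreciable base = $272,795 − $27,500 = $245,295.
Sum of the years' digits = 9+8+7+6+5+4+3+2+1 = 45.
Year 1: $245,295 × 9/45 = $49,059. Book value $223,736.
Year 2: $245,295 × 8/45 = $43,608. Book value $180,128.
Year 3: $245,295 × 7/45 = $38,157. Book value $141,971.
Year 4: $245,295 × 6/45 = $32,706. Book value $109,265.
Year 5: $245,295 × 5/45 = $27,255. Book value $82,010.
Year 6: $245,295 × 4/45 = $21,804. Book value $60,206.
Year 7: $245,295 × 3/45 = $16,353. Book value $43,853.
Year 8: $245,295 × 2/45 = $10,902. Book value $32,951.

$10,902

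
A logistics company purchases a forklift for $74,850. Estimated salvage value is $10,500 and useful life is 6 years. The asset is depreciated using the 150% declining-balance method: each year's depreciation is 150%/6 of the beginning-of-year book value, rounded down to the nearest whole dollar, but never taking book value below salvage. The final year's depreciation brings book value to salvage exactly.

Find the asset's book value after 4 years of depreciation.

$23,684

Depreciable base = $74,850 − $10,500 = $64,350.
Year 1: ⌊$74,850 × 150%/6⌋ = $18,712. Book value $56,138.
Year 2: ⌊$56,138 × 150%/6⌋ = $14,034. Book value $42,104.
Year 3: ⌊$42,104 × 150%/6⌋ = $10,526. Book value $31,578.
Year 4: ⌊$31,578 × 150%/6⌋ = $7,894. Book value $23,684.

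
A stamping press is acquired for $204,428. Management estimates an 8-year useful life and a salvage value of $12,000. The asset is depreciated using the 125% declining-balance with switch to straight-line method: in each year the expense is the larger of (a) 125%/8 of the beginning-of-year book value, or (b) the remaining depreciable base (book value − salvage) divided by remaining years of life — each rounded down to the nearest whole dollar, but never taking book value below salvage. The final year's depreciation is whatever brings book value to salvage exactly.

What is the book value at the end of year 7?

Depreciable base = $204,428 − $12,000 = $192,428.
Year 1: DB = ⌊$204,428 × 125%/8⌋ = $31,941; SL = ⌊$192,428/8⌋ = $24,053 → take DB $31,941. Book value $172,487.
Year 2: DB = ⌊$172,487 × 125%/8⌋ = $26,951; SL = ⌊$160,487/7⌋ = $22,926 → take DB $26,951. Book value $145,536.
Year 3: DB = ⌊$145,536 × 125%/8⌋ = $22,740; SL = ⌊$133,536/6⌋ = $22,256 → take DB $22,740. Book value $122,796.
Year 4: DB = ⌊$122,796 × 125%/8⌋ = $19,186; SL = ⌊$110,796/5⌋ = $22,159 → take SL $22,159. Book value $100,637.
Year 5: DB = ⌊$100,637 × 125%/8⌋ = $15,724; SL = ⌊$88,637/4⌋ = $22,159 → take SL $22,159. Book value $78,478.
Year 6: DB = ⌊$78,478 × 125%/8⌋ = $12,262; SL = ⌊$66,478/3⌋ = $22,159 → take SL $22,159. Book value $56,319.
Year 7: DB = ⌊$56,319 × 125%/8⌋ = $8,799; SL = ⌊$44,319/2⌋ = $22,159 → take SL $22,159. Book value $34,160.

$34,160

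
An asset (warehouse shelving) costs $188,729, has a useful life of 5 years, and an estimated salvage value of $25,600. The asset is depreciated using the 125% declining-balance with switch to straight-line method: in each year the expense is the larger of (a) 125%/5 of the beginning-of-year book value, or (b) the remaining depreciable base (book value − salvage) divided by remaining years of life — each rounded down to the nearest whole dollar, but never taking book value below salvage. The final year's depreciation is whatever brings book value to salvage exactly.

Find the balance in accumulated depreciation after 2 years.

$82,568

Depreciable base = $188,729 − $25,600 = $163,129.
Year 1: DB = ⌊$188,729 × 125%/5⌋ = $47,182; SL = ⌊$163,129/5⌋ = $32,625 → take DB $47,182. Book value $141,547.
Year 2: DB = ⌊$141,547 × 125%/5⌋ = $35,386; SL = ⌊$115,947/4⌋ = $28,986 → take DB $35,386. Book value $106,161.
Accumulated through year 2 = $188,729 − $106,161 = $82,568.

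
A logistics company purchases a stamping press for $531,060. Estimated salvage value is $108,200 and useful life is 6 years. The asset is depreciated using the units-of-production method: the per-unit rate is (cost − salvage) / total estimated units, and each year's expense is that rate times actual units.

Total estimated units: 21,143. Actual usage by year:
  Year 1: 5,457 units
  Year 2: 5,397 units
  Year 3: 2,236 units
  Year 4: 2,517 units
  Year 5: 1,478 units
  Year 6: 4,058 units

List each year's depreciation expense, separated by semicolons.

$109,140; $107,940; $44,720; $50,340; $29,560; $81,160

Depreciable base = $531,060 − $108,200 = $422,860.
Rate = $422,860 / 21,143 units = $20 per unit.
Year 1: 5,457 × $20 = $109,140. Book value $421,920.
Year 2: 5,397 × $20 = $107,940. Book value $313,980.
Year 3: 2,236 × $20 = $44,720. Book value $269,260.
Year 4: 2,517 × $20 = $50,340. Book value $218,920.
Year 5: 1,478 × $20 = $29,560. Book value $189,360.
Year 6: 4,058 × $20 = $81,160. Book value $108,200.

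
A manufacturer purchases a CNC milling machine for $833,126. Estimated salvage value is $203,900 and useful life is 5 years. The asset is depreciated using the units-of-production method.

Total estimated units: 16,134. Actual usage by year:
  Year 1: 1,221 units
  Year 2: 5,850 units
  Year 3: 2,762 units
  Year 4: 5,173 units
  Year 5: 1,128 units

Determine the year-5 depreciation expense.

$43,992

Depreciable base = $833,126 − $203,900 = $629,226.
Rate = $629,226 / 16,134 units = $39 per unit.
Year 1: 1,221 × $39 = $47,619. Book value $785,507.
Year 2: 5,850 × $39 = $228,150. Book value $557,357.
Year 3: 2,762 × $39 = $107,718. Book value $449,639.
Year 4: 5,173 × $39 = $201,747. Book value $247,892.
Year 5: 1,128 × $39 = $43,992. Book value $203,900.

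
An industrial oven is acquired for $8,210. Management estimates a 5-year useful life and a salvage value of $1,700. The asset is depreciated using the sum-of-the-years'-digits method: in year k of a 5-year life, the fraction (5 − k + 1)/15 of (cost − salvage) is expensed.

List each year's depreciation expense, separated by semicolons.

$2,170; $1,736; $1,302; $868; $434

Depreciable base = $8,210 − $1,700 = $6,510.
Sum of the years' digits = 5+4+3+2+1 = 15.
Year 1: $6,510 × 5/15 = $2,170. Book value $6,040.
Year 2: $6,510 × 4/15 = $1,736. Book value $4,304.
Year 3: $6,510 × 3/15 = $1,302. Book value $3,002.
Year 4: $6,510 × 2/15 = $868. Book value $2,134.
Year 5: $6,510 × 1/15 = $434. Book value $1,700.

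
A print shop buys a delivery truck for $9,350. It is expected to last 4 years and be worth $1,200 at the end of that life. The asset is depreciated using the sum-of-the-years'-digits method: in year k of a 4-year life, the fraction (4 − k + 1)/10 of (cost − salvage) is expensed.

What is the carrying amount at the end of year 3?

Depreciable base = $9,350 − $1,200 = $8,150.
Sum of the years' digits = 4+3+2+1 = 10.
Year 1: $8,150 × 4/10 = $3,260. Book value $6,090.
Year 2: $8,150 × 3/10 = $2,445. Book value $3,645.
Year 3: $8,150 × 2/10 = $1,630. Book value $2,015.

$2,015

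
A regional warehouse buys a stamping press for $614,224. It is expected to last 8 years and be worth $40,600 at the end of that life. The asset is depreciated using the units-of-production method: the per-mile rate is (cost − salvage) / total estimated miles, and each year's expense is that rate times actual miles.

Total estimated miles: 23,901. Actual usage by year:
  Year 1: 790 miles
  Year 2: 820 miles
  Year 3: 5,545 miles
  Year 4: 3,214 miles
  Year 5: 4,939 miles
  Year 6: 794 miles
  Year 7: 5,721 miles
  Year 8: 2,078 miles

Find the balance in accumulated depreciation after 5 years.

$367,392

Depreciable base = $614,224 − $40,600 = $573,624.
Rate = $573,624 / 23,901 miles = $24 per mile.
Year 1: 790 × $24 = $18,960. Book value $595,264.
Year 2: 820 × $24 = $19,680. Book value $575,584.
Year 3: 5,545 × $24 = $133,080. Book value $442,504.
Year 4: 3,214 × $24 = $77,136. Book value $365,368.
Year 5: 4,939 × $24 = $118,536. Book value $246,832.
Accumulated through year 5 = $614,224 − $246,832 = $367,392.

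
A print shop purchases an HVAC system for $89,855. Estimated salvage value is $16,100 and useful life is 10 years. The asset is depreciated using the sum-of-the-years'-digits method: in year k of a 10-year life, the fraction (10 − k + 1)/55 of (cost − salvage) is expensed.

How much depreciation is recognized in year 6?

$6,705

Depreciable base = $89,855 − $16,100 = $73,755.
Sum of the years' digits = 10+9+8+7+6+5+4+3+2+1 = 55.
Year 1: $73,755 × 10/55 = $13,410. Book value $76,445.
Year 2: $73,755 × 9/55 = $12,069. Book value $64,376.
Year 3: $73,755 × 8/55 = $10,728. Book value $53,648.
Year 4: $73,755 × 7/55 = $9,387. Book value $44,261.
Year 5: $73,755 × 6/55 = $8,046. Book value $36,215.
Year 6: $73,755 × 5/55 = $6,705. Book value $29,510.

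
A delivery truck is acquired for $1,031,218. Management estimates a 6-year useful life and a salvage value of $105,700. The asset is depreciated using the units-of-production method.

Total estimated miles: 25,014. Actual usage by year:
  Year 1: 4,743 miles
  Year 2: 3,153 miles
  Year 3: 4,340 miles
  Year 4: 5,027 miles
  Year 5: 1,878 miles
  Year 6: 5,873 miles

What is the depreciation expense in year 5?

$69,486

Depreciable base = $1,031,218 − $105,700 = $925,518.
Rate = $925,518 / 25,014 miles = $37 per mile.
Year 1: 4,743 × $37 = $175,491. Book value $855,727.
Year 2: 3,153 × $37 = $116,661. Book value $739,066.
Year 3: 4,340 × $37 = $160,580. Book value $578,486.
Year 4: 5,027 × $37 = $185,999. Book value $392,487.
Year 5: 1,878 × $37 = $69,486. Book value $323,001.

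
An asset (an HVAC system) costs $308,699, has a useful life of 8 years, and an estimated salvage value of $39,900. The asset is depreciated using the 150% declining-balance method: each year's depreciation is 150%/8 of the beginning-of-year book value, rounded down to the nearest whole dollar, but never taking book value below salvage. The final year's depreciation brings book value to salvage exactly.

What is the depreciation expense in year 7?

Depreciable base = $308,699 − $39,900 = $268,799.
Year 1: ⌊$308,699 × 150%/8⌋ = $57,881. Book value $250,818.
Year 2: ⌊$250,818 × 150%/8⌋ = $47,028. Book value $203,790.
Year 3: ⌊$203,790 × 150%/8⌋ = $38,210. Book value $165,580.
Year 4: ⌊$165,580 × 150%/8⌋ = $31,046. Book value $134,534.
Year 5: ⌊$134,534 × 150%/8⌋ = $25,225. Book value $109,309.
Year 6: ⌊$109,309 × 150%/8⌋ = $20,495. Book value $88,814.
Year 7: ⌊$88,814 × 150%/8⌋ = $16,652. Book value $72,162.

$16,652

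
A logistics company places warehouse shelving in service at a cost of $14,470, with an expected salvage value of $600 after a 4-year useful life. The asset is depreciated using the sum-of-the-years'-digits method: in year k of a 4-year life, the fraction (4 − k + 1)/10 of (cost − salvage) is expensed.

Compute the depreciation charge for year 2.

Depreciable base = $14,470 − $600 = $13,870.
Sum of the years' digits = 4+3+2+1 = 10.
Year 1: $13,870 × 4/10 = $5,548. Book value $8,922.
Year 2: $13,870 × 3/10 = $4,161. Book value $4,761.

$4,161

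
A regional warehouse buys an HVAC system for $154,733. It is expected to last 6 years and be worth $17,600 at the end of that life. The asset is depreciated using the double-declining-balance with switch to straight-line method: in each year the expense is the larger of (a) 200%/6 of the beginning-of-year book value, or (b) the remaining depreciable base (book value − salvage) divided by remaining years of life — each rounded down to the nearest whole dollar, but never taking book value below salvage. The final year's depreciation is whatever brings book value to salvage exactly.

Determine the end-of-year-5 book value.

Depreciable base = $154,733 − $17,600 = $137,133.
Year 1: DB = ⌊$154,733 × 200%/6⌋ = $51,577; SL = ⌊$137,133/6⌋ = $22,855 → take DB $51,577. Book value $103,156.
Year 2: DB = ⌊$103,156 × 200%/6⌋ = $34,385; SL = ⌊$85,556/5⌋ = $17,111 → take DB $34,385. Book value $68,771.
Year 3: DB = ⌊$68,771 × 200%/6⌋ = $22,923; SL = ⌊$51,171/4⌋ = $12,792 → take DB $22,923. Book value $45,848.
Year 4: DB = ⌊$45,848 × 200%/6⌋ = $15,282; SL = ⌊$28,248/3⌋ = $9,416 → take DB $15,282. Book value $30,566.
Year 5: DB = ⌊$30,566 × 200%/6⌋ = $10,188; SL = ⌊$12,966/2⌋ = $6,483 → take DB $10,188. Book value $20,378.

$20,378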